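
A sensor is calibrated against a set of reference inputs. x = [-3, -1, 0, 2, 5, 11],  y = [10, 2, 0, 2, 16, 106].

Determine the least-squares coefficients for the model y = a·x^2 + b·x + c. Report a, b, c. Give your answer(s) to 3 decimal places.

The normal system MᵀM·[a, b, c]ᵀ = Mᵀy is [[15364, 1436, 160]; [1436, 160, 14]; [160, 14, 6]]·[a, b, c]ᵀ = [13326, 1218, 136]ᵀ.
Solving the 3×3 system (Gaussian elimination) gives a = 13897/14190, b = -7804/7095, c = -2088/2365.

a = 0.979, b = -1.100, c = -0.883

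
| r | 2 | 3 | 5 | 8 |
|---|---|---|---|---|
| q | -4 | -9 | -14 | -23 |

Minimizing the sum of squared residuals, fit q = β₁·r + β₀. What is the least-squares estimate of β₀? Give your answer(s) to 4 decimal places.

β₀ = 1.2143

Setting ∂/∂β₁ … = 0 gives: 102·β₁ + 18·β₀ = -289;  18·β₁ + 4·β₀ = -50.
Determinant 102·4 − 18² = 84.
β₁ = ((-289)·4 − 18·(-50))/84 = -64/21; β₀ = (102·(-50) − 18·(-289))/84 = 17/14.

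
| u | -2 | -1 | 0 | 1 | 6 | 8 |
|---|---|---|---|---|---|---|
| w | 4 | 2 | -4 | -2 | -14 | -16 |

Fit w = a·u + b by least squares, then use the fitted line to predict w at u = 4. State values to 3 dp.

ŵ = -9.000

AᵀA·[a, b]ᵀ = Aᵀw reads: 106·a + 12·b = -224;  12·a + 6·b = -30.
Determinant 106·6 − 12² = 492.
a = ((-224)·6 − 12·(-30))/492 = -2; b = (106·(-30) − 12·(-224))/492 = -1.
At u = 4: ŵ = (-2)·(4) + (-1)·(1) = -9.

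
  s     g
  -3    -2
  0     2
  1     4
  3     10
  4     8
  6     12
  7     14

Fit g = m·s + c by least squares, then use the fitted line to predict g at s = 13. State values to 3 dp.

ĝ = 23.632

Entries of MᵀM: Σs·s = 120, Σs = 18, Σ1 = 7.
Right-hand side: Σs·g = 242, Σg = 48.
MᵀM·[m, c]ᵀ = Mᵀg becomes [[120, 18]; [18, 7]]·[m, c]ᵀ = [242, 48]ᵀ.
Determinant 120·7 − 18² = 516.
m = (242·7 − 18·48)/516 = 415/258; c = (120·48 − 18·242)/516 = 117/43.
At s = 13: ĝ = (415/258)·(13) + (117/43)·(1) = 6097/258.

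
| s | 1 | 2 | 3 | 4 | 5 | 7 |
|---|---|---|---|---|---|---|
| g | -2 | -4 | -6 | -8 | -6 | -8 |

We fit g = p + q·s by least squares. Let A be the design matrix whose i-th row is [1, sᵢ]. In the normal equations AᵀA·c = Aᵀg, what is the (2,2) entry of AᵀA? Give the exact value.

104

Row 2 ↔ basis s, column 2 ↔ basis s, so (AᵀA)_{2,2} = Σᵢ (s)·(s) = (1)·(1) + (2)·(2) + (3)·(3) + (4)·(4) + (5)·(5) + (7)·(7) = 104.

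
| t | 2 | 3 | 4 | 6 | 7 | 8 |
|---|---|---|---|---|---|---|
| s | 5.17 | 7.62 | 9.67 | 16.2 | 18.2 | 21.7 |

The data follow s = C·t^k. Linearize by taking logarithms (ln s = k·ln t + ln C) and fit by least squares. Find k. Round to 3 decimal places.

k = 1.040

Let Y = ln s. Fitting Y = k·ln t + ln C by least squares:
Sums: Σln t = 8.9952, Σ(ln t)² = 14.9303, Σln s = 14.7064, Σln t·ln s = 23.5504.
Normal system: [[14.9303, 8.9952]; [8.9952, 6]]·[k, ln C]ᵀ = [23.5504, 14.7064]ᵀ.
Slope k = (n·Σln t·ln s − Σln t·Σln s)/(n·Σ(ln t)² − (Σln t)²) = (6·23.5504 − 8.9952·14.7064)/8.6686 = 1.04004; ln C = (Σln s − k·Σln t)/n = 0.89184.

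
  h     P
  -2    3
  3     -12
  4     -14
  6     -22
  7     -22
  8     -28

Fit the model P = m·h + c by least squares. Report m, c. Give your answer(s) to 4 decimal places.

Normal-equation sums: Σh·h = 178, Σh = 26, Σ1 = 6.
Moment sums: Σh·P = -608, ΣP = -95.
Normal equations: [[178, 26]; [26, 6]]·[m, c]ᵀ = [-608, -95]ᵀ.
det = 178·6 − 26² = 392.
m = ((-608)·6 − 26·(-95))/392 = -589/196; c = (178·(-95) − 26·(-608))/392 = -551/196.

m = -3.0051, c = -2.8112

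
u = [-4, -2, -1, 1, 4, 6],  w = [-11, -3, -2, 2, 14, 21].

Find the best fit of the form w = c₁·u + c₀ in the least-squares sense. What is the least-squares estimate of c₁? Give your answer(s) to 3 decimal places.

c₁ = 3.112

Normal-equation sums: Σu·u = 74, Σu = 4, Σ1 = 6.
Right-hand side: Σu·w = 236, Σw = 21.
det = 74·6 − 4² = 428.
c₁ = (236·6 − 4·21)/428 = 333/107; c₀ = (74·21 − 4·236)/428 = 305/214.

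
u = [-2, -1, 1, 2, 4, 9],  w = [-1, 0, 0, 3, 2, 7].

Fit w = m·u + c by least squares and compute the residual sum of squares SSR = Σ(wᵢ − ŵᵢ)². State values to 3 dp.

The normal equations are: 107·m + 13·c = 79;  13·m + 6·c = 11.
(Σu·u = 107, Σu = 13, Σ1 = 6, Σu·w = 79, Σw = 11.)
Δ = 107·6 − 13² = 473.
m = (79·6 − 13·11)/473 = 331/473; c = (107·11 − 13·79)/473 = 150/473.
Residuals: 39/473, 181/473, -481/473, 607/473, -48/43, 182/473; SSR = 2000/473.

SSR = 4.228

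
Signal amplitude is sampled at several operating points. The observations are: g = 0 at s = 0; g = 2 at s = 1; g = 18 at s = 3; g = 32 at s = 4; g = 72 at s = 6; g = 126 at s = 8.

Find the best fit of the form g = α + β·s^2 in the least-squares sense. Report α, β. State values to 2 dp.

α = 0.25, β = 1.97

The normal equations are: 6·α + 126·β = 250;  126·α + 5730·β = 11332.
Δ = 6·5730 − 126² = 18504.
α = (250·5730 − 126·11332)/18504 = 389/1542; β = (6·11332 − 126·250)/18504 = 3041/1542.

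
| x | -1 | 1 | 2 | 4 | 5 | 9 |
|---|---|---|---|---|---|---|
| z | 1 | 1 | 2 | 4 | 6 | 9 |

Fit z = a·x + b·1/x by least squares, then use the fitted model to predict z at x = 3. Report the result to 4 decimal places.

Sums needed: Σx·x = 128, Σx·1/x = 6, Σ1/x·1/x = 76621/32400.
And Σx·z = 131, Σ1/x·z = 21/5.
AᵀA·[a, b]ᵀ = Aᵀz becomes [[128, 6]; [6, 76621/32400]]·[a, b]ᵀ = [131, 21/5]ᵀ.
Determinant 128·(76621/32400) − 6² = 540068/2025.
a = (131·(76621/32400) − 6·(21/5))/(540068/2025) = 9220871/8641088; b = (128·(21/5) − 6·131)/(540068/2025) = -251505/270034.
At x = 3: ẑ = (9220871/8641088)·(3) + (-251505/270034)·(1/3) = 24979893/8641088.

ẑ = 2.8908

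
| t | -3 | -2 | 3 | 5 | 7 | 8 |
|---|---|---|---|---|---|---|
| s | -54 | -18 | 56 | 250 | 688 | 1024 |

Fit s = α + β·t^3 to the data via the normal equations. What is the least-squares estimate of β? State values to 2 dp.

Entries of MᵀM: Σ1 = 6, Σt^3 = 972, Σt^3·t^3 = 396940.
Right-hand side: Σs = 1946, Σt^3·s = 794636.
MᵀM·[α, β]ᵀ = Mᵀs becomes [[6, 972]; [972, 396940]]·[α, β]ᵀ = [1946, 794636]ᵀ.
Eliminating β: 396940·(row 1) − 972·(row 2) gives 1436856·α = 396940·1946 − 972·794636 = 59048, so α = 7381/179607.
Then β = (794636 − 972·(7381/179607))/396940 = 119846/59869.

β = 2.00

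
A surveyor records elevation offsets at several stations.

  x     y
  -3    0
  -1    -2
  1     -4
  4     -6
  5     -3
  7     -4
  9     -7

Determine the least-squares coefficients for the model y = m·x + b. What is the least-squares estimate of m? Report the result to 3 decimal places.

Compute the Gram sums: Σx·x = 182, Σx = 22, Σ1 = 7.
Right-hand side: Σx·y = -132, Σy = -26.
det = 182·7 − 22² = 790.
m = ((-132)·7 − 22·(-26))/790 = -176/395; b = (182·(-26) − 22·(-132))/790 = -914/395.

m = -0.446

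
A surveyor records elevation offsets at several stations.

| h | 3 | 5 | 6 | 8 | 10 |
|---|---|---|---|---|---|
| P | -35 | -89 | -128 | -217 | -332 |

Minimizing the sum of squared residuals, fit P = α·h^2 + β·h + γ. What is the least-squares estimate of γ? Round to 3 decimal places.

The normal system MᵀM·[α, β, γ]ᵀ = MᵀP is [[16098, 1880, 234]; [1880, 234, 32]; [234, 32, 5]]·[α, β, γ]ᵀ = [-54236, -6374, -801]ᵀ.
Row-reducing yields α = -1363/461, β = -1847/461, γ = 1757/461.

γ = 3.811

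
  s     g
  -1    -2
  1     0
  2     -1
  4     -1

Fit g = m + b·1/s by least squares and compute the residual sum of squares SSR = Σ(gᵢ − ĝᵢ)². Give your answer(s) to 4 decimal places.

Compute the Gram sums: Σ1 = 4, Σ1/s = 3/4, Σ1/s·1/s = 37/16.
And Σg = -4, Σ1/s·g = 5/4.
AᵀA·[m, b]ᵀ = Aᵀg becomes [[4, 3/4]; [3/4, 37/16]]·[m, b]ᵀ = [-4, 5/4]ᵀ.
det = 4·(37/16) − (3/4)² = 139/16.
m = ((-4)·(37/16) − (3/4)·(5/4))/(139/16) = -163/139; b = (4·(5/4) − (3/4)·(-4))/(139/16) = 128/139.
Residuals: 13/139, 35/139, -40/139, -8/139; SSR = 22/139.

SSR = 0.1583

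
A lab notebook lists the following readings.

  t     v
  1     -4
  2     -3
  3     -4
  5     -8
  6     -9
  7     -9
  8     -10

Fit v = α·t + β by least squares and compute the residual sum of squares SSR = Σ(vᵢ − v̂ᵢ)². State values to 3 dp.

Entries of MᵀM: Σt·t = 188, Σt = 32, Σ1 = 7.
Right-hand side: Σt·v = -259, Σv = -47.
MᵀM·[α, β]ᵀ = Mᵀv becomes [[188, 32]; [32, 7]]·[α, β]ᵀ = [-259, -47]ᵀ.
Eliminating β: 7·(row 1) − 32·(row 2) gives 292·α = 7·(-259) − 32·(-47) = -309, so α = -309/292.
Then β = ((-47) − 32·(-309/292))/7 = -137/73.
Residuals: -311/292, 145/146, 307/292, -243/292, -113/146, 83/292, 25/73; SSR = 1377/292.

SSR = 4.716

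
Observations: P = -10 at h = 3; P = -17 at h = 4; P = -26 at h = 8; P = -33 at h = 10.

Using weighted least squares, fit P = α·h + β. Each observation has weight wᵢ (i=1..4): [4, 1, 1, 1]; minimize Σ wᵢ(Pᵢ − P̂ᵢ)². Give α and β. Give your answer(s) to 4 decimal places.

The normal equations are: 216·α + 34·β = -726;  34·α + 7·β = -116.
Determinant 216·7 − 34² = 356.
α = ((-726)·7 − 34·(-116))/356 = -569/178; β = (216·(-116) − 34·(-726))/356 = -93/89.

α = -3.1966, β = -1.0449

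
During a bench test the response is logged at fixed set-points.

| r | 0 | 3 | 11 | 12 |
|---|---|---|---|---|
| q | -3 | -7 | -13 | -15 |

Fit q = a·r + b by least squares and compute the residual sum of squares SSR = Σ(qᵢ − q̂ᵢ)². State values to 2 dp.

With design matrix M, MᵀM = [[274, 26]; [26, 4]] and Mᵀq = [-344, -38]ᵀ.
Eliminating b: 4·(row 1) − 26·(row 2) gives 420·a = 4·(-344) − 26·(-38) = -388, so a = -97/105.
Then b = ((-38) − 26·(-97/105))/4 = -367/105.
Residuals: 52/105, -11/15, 23/35, -44/105; SSR = 146/105.

SSR = 1.39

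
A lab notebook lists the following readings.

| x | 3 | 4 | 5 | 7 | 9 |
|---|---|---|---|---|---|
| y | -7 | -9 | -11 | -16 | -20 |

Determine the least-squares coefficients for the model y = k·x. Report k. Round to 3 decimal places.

AᵀA·[k]ᵀ = Aᵀy reads: 180·k = -404.
(Σx·x = 180, Σx·y = -404.)
Hence k = -404 / 180 ≈ -2.24444.

k = -2.244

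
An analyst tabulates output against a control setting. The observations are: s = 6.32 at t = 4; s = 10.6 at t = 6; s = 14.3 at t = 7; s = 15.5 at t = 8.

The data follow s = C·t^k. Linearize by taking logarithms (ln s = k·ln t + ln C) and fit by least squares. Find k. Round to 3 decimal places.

Linearized form: ln s = k·ln t + ln C. From the 4 transformed points,
XᵀX = [[13.2429, 7.2034]; [7.2034, 4]], rhs = [17.6621, 9.6057]ᵀ  (here Σln t = 7.2034, Σ(ln t)² = 13.2429, Σln s = 9.6057, Σln t·ln s = 17.6621).
Solving (det = 1.0824): k = 1.34398, ln C = -0.01889.

k = 1.344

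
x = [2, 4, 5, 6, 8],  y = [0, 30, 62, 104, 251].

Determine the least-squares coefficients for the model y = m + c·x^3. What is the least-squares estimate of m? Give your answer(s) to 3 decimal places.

m = -2.185

Normal-equation sums: Σ1 = 5, Σx^3 = 925, Σx^3·x^3 = 328585.
And Σy = 447, Σx^3·y = 160646.
Normal equations: [[5, 925]; [925, 328585]]·[m, c]ᵀ = [447, 160646]ᵀ.
Determinant 5·328585 − 925² = 787300.
m = (447·328585 − 925·160646)/787300 = -344011/157460; c = (5·160646 − 925·447)/787300 = 77951/157460.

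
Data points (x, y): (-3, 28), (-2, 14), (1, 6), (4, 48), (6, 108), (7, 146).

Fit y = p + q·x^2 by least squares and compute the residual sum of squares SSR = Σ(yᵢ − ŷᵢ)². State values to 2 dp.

Compute the Gram sums: Σ1 = 6, Σx^2 = 115, Σx^2·x^2 = 4051.
For Mᵀy: Σy = 350, Σx^2·y = 12124.
So MᵀM·[p, q]ᵀ = Mᵀy: [[6, 115]; [115, 4051]]·[p, q]ᵀ = [350, 12124]ᵀ.
Determinant 6·4051 − 115² = 11081.
p = (350·4051 − 115·12124)/11081 = 3370/1583; q = (6·12124 − 115·350)/11081 = 4642/1583.
Residuals: -824/1583, 224/1583, 1486/1583, -1658/1583, 482/1583, 290/1583; SSR = 3792/1583.

SSR = 2.40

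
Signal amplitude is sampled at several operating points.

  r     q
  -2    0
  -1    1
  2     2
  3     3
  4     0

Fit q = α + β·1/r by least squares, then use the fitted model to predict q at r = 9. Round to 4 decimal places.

q̂ = 1.3780

The normal system MᵀM·[α, β]ᵀ = Mᵀq is [[5, -5/12]; [-5/12, 241/144]]·[α, β]ᵀ = [6, 1]ᵀ.
Eliminating β: (241/144)·(row 1) − (-5/12)·(row 2) gives (295/36)·α = (241/144)·6 − (-5/12)·1 = 251/24, so α = 753/590.
Then β = (1 − (-5/12)·(753/590))/(241/144) = 54/59.
At r = 9: q̂ = (753/590)·(1) + (54/59)·(1/9) = 813/590.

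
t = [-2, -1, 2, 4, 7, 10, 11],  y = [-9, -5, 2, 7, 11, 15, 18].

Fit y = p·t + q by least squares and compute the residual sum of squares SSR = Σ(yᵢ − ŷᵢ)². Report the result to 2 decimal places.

Setting ∂/∂p … = 0 gives: 295·p + 31·q = 480;  31·p + 7·q = 39.
(Σt·t = 295, Σt = 31, Σ1 = 7, Σt·y = 480, Σy = 39.)
Δ = 295·7 − 31² = 1104.
p = (480·7 − 31·39)/1104 = 717/368; q = (295·39 − 31·480)/1104 = -1125/368.
Residuals: -753/368, 1/184, 427/368, 833/368, 77/184, -525/368, -3/8; SSR = 4787/368.

SSR = 13.01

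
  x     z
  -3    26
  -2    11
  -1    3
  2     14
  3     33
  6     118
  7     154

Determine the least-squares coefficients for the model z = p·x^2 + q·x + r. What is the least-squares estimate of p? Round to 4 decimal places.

p = 2.9959

Setting ∂/∂p … = 0 gives: 3892·p + 558·q + 112·r = 12428;  558·p + 112·q + 12·r = 1810;  112·p + 12·q + 7·r = 359.
Row-reducing yields p = 101439/33859, q = 5188/4837, r = 51203/33859.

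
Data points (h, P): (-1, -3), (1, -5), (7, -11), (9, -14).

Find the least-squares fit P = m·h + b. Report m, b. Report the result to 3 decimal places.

Compute the Gram sums: Σh·h = 132, Σh = 16, Σ1 = 4.
Right-hand side: Σh·P = -205, ΣP = -33.
AᵀA·[m, b]ᵀ = AᵀP becomes [[132, 16]; [16, 4]]·[m, b]ᵀ = [-205, -33]ᵀ.
Determinant 132·4 − 16² = 272.
m = ((-205)·4 − 16·(-33))/272 = -73/68; b = (132·(-33) − 16·(-205))/272 = -269/68.

m = -1.074, b = -3.956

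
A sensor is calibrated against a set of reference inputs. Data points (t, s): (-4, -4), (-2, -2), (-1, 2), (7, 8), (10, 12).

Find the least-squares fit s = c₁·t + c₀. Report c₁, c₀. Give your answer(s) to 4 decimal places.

AᵀA·[c₁, c₀]ᵀ = Aᵀs reads: 170·c₁ + 10·c₀ = 194;  10·c₁ + 5·c₀ = 16.
Eliminating c₀: 5·(row 1) − 10·(row 2) gives 750·c₁ = 5·194 − 10·16 = 810, so c₁ = 27/25.
Then c₀ = (16 − 10·(27/25))/5 = 26/25.

c₁ = 1.0800, c₀ = 1.0400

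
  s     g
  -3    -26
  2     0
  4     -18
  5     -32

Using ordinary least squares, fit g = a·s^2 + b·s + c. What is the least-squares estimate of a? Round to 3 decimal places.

From the data, Σs^2·s^2 = 978, Σs^2·s = 170, Σs^2 = 54, Σs·s = 54, Σs = 8, Σ1 = 4.
And Σs^2·g = -1322, Σs·g = -154, Σg = -76.
So AᵀA·[a, b, c]ᵀ = Aᵀg: [[978, 170, 54]; [170, 54, 8]; [54, 8, 4]]·[a, b, c]ᵀ = [-1322, -154, -76]ᵀ.
Solving the 3×3 system (Gaussian elimination) gives a = -5562/2809, b = 8927/2809, c = 3862/2809.

a = -1.980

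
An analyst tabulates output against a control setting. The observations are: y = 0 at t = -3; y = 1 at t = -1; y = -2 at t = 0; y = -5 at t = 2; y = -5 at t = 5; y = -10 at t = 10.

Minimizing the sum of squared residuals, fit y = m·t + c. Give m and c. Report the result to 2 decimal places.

m = -0.82, c = -1.73

From the data, Σt·t = 139, Σt = 13, Σ1 = 6.
And Σt·y = -136, Σy = -21.
XᵀX·[m, c]ᵀ = Xᵀy becomes [[139, 13]; [13, 6]]·[m, c]ᵀ = [-136, -21]ᵀ.
Determinant 139·6 − 13² = 665.
m = ((-136)·6 − 13·(-21))/665 = -543/665; c = (139·(-21) − 13·(-136))/665 = -1151/665.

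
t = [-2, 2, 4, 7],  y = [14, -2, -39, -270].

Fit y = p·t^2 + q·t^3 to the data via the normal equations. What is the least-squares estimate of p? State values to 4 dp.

p = 1.5901

Sums needed: Σt^2·t^2 = 2689, Σt^2·t^3 = 17831, Σt^3·t^3 = 121873.
For Xᵀy: Σt^2·y = -13806, Σt^3·y = -95234.
So XᵀX·[p, q]ᵀ = Xᵀy: [[2689, 17831]; [17831, 121873]]·[p, q]ᵀ = [-13806, -95234]ᵀ.
Eliminating q: 121873·(row 1) − 17831·(row 2) gives 9771936·p = 121873·(-13806) − 17831·(-95234) = 15538816, so p = 485588/305373.
Then q = ((-95234) − 17831·(485588/305373))/121873 = -309670/305373.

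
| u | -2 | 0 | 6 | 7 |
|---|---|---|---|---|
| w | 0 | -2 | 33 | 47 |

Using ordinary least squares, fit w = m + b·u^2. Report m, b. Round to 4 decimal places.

Normal-equation sums: Σ1 = 4, Σu^2 = 89, Σu^2·u^2 = 3713.
And Σw = 78, Σu^2·w = 3491.
Determinant 4·3713 − 89² = 6931.
m = (78·3713 − 89·3491)/6931 = -21085/6931; b = (4·3491 − 89·78)/6931 = 7022/6931.

m = -3.0421, b = 1.0131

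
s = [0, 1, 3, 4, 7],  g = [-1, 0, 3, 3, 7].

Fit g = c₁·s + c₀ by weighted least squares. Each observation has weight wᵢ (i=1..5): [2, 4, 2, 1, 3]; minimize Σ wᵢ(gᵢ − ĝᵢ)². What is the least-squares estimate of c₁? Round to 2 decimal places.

c₁ = 1.15

From the data, Σwᵢ·s·s = 185, Σwᵢ·s = 35, Σwᵢ·1 = 12.
And Σwᵢ·s·g = 177, Σwᵢ·g = 28.
So XᵀWX·[c₁, c₀]ᵀ = XᵀWg: [[185, 35]; [35, 12]]·[c₁, c₀]ᵀ = [177, 28]ᵀ.
Eliminating c₀: 12·(row 1) − 35·(row 2) gives 995·c₁ = 12·177 − 35·28 = 1144, so c₁ = 1144/995.
Then c₀ = (28 − 35·(1144/995))/12 = -203/199.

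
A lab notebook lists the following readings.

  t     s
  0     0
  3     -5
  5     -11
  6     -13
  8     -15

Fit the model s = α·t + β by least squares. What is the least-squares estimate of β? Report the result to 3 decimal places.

With design matrix X, XᵀX = [[134, 22]; [22, 5]] and Xᵀs = [-268, -44]ᵀ.
det = 134·5 − 22² = 186.
α = ((-268)·5 − 22·(-44))/186 = -2; β = (134·(-44) − 22·(-268))/186 = 0.

β = 0.000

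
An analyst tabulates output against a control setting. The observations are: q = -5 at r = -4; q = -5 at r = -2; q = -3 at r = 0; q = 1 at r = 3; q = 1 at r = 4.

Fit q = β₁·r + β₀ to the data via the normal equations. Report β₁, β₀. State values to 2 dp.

β₁ = 0.88, β₀ = -2.38

From the data, Σr·r = 45, Σr = 1, Σ1 = 5.
And Σr·q = 37, Σq = -11.
det = 45·5 − 1² = 224.
β₁ = (37·5 − 1·(-11))/224 = 7/8; β₀ = (45·(-11) − 1·37)/224 = -19/8.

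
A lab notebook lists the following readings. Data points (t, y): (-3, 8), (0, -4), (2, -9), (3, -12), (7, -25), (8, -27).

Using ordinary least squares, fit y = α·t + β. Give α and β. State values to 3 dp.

The normal equations are: 135·α + 17·β = -469;  17·α + 6·β = -69.
(Σt·t = 135, Σt = 17, Σ1 = 6, Σt·y = -469, Σy = -69.)
Determinant 135·6 − 17² = 521.
α = ((-469)·6 − 17·(-69))/521 = -1641/521; β = (135·(-69) − 17·(-469))/521 = -1342/521.

α = -3.150, β = -2.576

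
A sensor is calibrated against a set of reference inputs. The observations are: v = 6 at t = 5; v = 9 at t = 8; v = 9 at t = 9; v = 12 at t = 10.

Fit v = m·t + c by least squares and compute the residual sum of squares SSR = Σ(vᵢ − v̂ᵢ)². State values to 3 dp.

SSR = 1.929

Compute the Gram sums: Σt·t = 270, Σt = 32, Σ1 = 4.
And Σt·v = 303, Σv = 36.
AᵀA·[m, c]ᵀ = Aᵀv becomes [[270, 32]; [32, 4]]·[m, c]ᵀ = [303, 36]ᵀ.
Eliminating c: 4·(row 1) − 32·(row 2) gives 56·m = 4·303 − 32·36 = 60, so m = 15/14.
Then c = (36 − 32·(15/14))/4 = 3/7.
Residuals: 3/14, 0, -15/14, 6/7; SSR = 27/14.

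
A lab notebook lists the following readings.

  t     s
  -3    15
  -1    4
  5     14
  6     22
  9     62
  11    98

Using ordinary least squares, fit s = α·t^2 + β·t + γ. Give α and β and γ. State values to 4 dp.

α = 1.0164, β = -2.2560, γ = -0.2615

Normal-equation sums: Σt^2·t^2 = 23205, Σt^2·t = 2373, Σt^2 = 273, Σt·t = 273, Σt = 27, Σ1 = 6.
Right-hand side: Σt^2·s = 18161, Σt·s = 1789, Σs = 215.
XᵀX·[α, β, γ]ᵀ = Xᵀs becomes [[23205, 2373, 273]; [2373, 273, 27]; [273, 27, 6]]·[α, β, γ]ᵀ = [18161, 1789, 215]ᵀ.
Solving the 3×3 system (Gaussian elimination) gives α = 27428/26985, β = -2899/1285, γ = -336/1285.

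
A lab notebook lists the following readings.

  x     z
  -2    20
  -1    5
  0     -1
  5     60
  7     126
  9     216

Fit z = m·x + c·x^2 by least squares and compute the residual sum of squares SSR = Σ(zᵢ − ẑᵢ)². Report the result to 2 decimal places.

AᵀA·[m, c]ᵀ = Aᵀz reads: 160·m + 1188·c = 3081;  1188·m + 9604·c = 25255.
(Σx·x = 160, Σx·x^2 = 1188, Σx^2·x^2 = 9604, Σx·z = 3081, Σx^2·z = 25255.)
Eliminating c: 9604·(row 1) − 1188·(row 2) gives 125296·m = 9604·3081 − 1188·25255 = -413016, so m = -51627/15662.
Then c = (25255 − 1188·(-51627/15662))/9604 = 95143/31324.
Residuals: 9850/7831, -41777/31324, -1, 17135/31324, 7595/31324, -11313/31324; SSR = 151901/31324.

SSR = 4.85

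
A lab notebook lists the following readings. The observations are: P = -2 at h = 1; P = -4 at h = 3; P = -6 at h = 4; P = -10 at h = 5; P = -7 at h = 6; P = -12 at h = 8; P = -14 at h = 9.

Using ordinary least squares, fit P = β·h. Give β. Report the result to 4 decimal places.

β = -1.5172

With design matrix M, MᵀM = [[232]] and MᵀP = [-352]ᵀ.
β = (-352)/232 = -1.51724.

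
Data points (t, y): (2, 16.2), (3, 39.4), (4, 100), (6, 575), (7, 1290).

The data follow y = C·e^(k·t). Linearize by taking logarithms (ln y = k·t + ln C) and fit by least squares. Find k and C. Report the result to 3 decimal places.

k = 0.879, C = 2.853

Let Y = ln y. Fitting Y = k·t + ln C by least squares:
Σt = 22.0000, Σ(t)² = 114.0000, Σln y = 24.5807, Σt·ln y = 123.2750.
Normal system: [[114.0000, 22.0000]; [22.0000, 5]]·[k, ln C]ᵀ = [123.2750, 24.5807]ᵀ.
Δ = 114.0000·5 − (22.0000)² = 86.0000; k = (123.2750·5 − 22.0000·24.5807)/86.0000 = 0.87906, ln C = (114.0000·24.5807 − 22.0000·123.2750)/86.0000 = 1.04827, so C = exp(1.04827) = 2.85272.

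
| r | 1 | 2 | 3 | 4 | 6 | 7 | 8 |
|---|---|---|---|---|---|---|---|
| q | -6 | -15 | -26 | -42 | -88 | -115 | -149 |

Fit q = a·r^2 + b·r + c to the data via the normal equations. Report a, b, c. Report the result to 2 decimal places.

a = -2.08, b = -1.62, c = -2.67

The normal system MᵀM·[a, b, c]ᵀ = Mᵀq is [[8147, 1171, 179]; [1171, 179, 31]; [179, 31, 7]]·[a, b, c]ᵀ = [-19311, -2807, -441]ᵀ.
Solving the 3×3 system (Gaussian elimination) gives a = -10567/5082, b = -8215/5082, c = -2262/847.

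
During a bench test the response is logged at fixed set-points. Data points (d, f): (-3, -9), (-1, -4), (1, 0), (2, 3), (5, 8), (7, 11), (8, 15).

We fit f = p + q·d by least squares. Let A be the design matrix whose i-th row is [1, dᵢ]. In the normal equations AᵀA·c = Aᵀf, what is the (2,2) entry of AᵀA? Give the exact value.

Row 2 ↔ basis d, column 2 ↔ basis d, so (AᵀA)_{2,2} = Σᵢ (d)·(d) = (-3)·(-3) + (-1)·(-1) + (1)·(1) + (2)·(2) + (5)·(5) + (7)·(7) + (8)·(8) = 153.

153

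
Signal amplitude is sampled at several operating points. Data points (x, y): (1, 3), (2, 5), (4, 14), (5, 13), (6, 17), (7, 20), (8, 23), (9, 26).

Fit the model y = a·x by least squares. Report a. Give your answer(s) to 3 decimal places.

With design matrix A, AᵀA = [[276]] and Aᵀy = [794]ᵀ.
a = 794/276 = 2.87681.

a = 2.877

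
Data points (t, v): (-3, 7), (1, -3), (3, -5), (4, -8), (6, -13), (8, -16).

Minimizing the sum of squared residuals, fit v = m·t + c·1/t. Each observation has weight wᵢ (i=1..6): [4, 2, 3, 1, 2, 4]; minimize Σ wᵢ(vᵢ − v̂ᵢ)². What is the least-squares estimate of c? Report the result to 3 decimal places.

MᵀWM·[m, c]ᵀ = MᵀWv reads: 409·m + 16·c = -835;  16·m + (71/24)·c = -104/3.
(Σwᵢ·t·t = 409, Σwᵢ·t·1/t = 16, Σwᵢ·1/t·1/t = 71/24, Σwᵢ·t·v = -835, Σwᵢ·1/t·v = -104/3.)
Determinant 409·(71/24) − 16² = 22895/24.
m = ((-835)·(71/24) − 16·(-104/3))/(22895/24) = -45973/22895; c = (409·(-104/3) − 16·(-835))/(22895/24) = -19648/22895.

c = -0.858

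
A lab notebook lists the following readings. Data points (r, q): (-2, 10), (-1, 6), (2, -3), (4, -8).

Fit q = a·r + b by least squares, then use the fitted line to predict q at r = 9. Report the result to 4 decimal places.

q̂ = -23.3187

Compute the Gram sums: Σr·r = 25, Σr = 3, Σ1 = 4.
And Σr·q = -64, Σq = 5.
XᵀX·[a, b]ᵀ = Xᵀq becomes [[25, 3]; [3, 4]]·[a, b]ᵀ = [-64, 5]ᵀ.
Determinant 25·4 − 3² = 91.
a = ((-64)·4 − 3·5)/91 = -271/91; b = (25·5 − 3·(-64))/91 = 317/91.
At r = 9: q̂ = (-271/91)·(9) + (317/91)·(1) = -2122/91.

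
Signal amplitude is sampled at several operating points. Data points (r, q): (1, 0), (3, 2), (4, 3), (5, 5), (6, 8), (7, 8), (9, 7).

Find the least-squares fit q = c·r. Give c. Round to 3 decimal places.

The normal equations are: 217·c = 210.
(Σr·r = 217, Σr·q = 210.)
Hence c = 210 / 217 ≈ 0.967742.

c = 0.968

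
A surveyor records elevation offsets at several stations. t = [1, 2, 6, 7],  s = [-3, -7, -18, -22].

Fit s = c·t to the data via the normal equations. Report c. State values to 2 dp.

The normal equations are: 90·c = -279.
c = (-279)/90 = -3.1.

c = -3.10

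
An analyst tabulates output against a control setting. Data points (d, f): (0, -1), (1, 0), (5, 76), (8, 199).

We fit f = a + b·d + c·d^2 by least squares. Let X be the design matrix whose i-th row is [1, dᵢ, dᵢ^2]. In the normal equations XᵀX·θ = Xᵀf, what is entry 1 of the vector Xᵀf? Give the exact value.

Entry 1 ↔ basis 1, so (Xᵀf)_{1} = Σᵢ fᵢ = (1)·(-1) + (1)·(0) + (1)·(76) + (1)·(199) = 274.

274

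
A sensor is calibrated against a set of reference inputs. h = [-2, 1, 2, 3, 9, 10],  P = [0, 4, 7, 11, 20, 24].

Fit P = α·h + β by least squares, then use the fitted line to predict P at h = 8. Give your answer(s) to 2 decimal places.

P̂ = 19.20

Setting ∂/∂α … = 0 gives: 199·α + 23·β = 471;  23·α + 6·β = 66.
(Σh·h = 199, Σh = 23, Σ1 = 6, Σh·P = 471, ΣP = 66.)
Δ = 199·6 − 23² = 665.
α = (471·6 − 23·66)/665 = 1308/665; β = (199·66 − 23·471)/665 = 2301/665.
At h = 8: P̂ = (1308/665)·(8) + (2301/665)·(1) = 2553/133.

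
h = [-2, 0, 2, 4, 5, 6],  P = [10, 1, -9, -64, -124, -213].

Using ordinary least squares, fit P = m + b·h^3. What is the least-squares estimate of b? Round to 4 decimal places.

b = -0.9912

Compute the Gram sums: Σ1 = 6, Σh^3 = 405, Σh^3·h^3 = 66505.
And ΣP = -399, Σh^3·P = -65756.
XᵀX·[m, b]ᵀ = XᵀP becomes [[6, 405]; [405, 66505]]·[m, b]ᵀ = [-399, -65756]ᵀ.
Determinant 6·66505 − 405² = 235005.
m = ((-399)·66505 − 405·(-65756))/235005 = 6379/15667; b = (6·(-65756) − 405·(-399))/235005 = -77647/78335.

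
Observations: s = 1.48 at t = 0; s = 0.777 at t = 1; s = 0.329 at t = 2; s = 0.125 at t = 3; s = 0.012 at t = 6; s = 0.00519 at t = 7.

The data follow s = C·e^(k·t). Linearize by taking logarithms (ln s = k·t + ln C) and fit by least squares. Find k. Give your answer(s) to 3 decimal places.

k = -0.818

Taking logs, ln s = k·t + ln C, so regress ln s on t.
XᵀX = [[99.0000, 19.0000]; [19.0000, 6]], rhs = [-72.0783, -12.7353]ᵀ  (here Σt = 19.0000, Σ(t)² = 99.0000, Σln s = -12.7353, Σt·ln s = -72.0783).
Δ = 99.0000·6 − (19.0000)² = 233.0000; k = (-72.0783·6 − 19.0000·-12.7353)/233.0000 = -0.81759, ln C = (99.0000·-12.7353 − 19.0000·-72.0783)/233.0000 = 0.46650.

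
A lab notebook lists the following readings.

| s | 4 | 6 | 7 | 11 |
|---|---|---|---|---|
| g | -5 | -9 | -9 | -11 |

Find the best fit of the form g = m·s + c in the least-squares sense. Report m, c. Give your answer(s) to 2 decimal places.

m = -0.77, c = -3.12

With design matrix A, AᵀA = [[222, 28]; [28, 4]] and Aᵀg = [-258, -34]ᵀ.
Determinant 222·4 − 28² = 104.
m = ((-258)·4 − 28·(-34))/104 = -10/13; c = (222·(-34) − 28·(-258))/104 = -81/26.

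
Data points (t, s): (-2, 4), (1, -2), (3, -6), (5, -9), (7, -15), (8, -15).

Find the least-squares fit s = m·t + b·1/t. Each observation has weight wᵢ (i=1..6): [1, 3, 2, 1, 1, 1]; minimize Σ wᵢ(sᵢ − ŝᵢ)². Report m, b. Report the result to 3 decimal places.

m = -1.960, b = -0.049

The normal equations are: 163·m + 9·b = -320;  9·m + (2503649/705600)·b = -4989/280.
(Σwᵢ·t·t = 163, Σwᵢ·t·1/t = 9, Σwᵢ·1/t·1/t = 2503649/705600, Σwᵢ·t·s = -320, Σwᵢ·1/t·s = -4989/280.)
Eliminating b: (2503649/705600)·(row 1) − 9·(row 2) gives (350941187/705600)·m = (2503649/705600)·(-320) − 9·(-4989/280) = -17200429/17640, so m = -688017160/350941187.
Then b = ((-4989/280) − 9·(-688017160/350941187))/(2503649/705600) = -17153640/350941187.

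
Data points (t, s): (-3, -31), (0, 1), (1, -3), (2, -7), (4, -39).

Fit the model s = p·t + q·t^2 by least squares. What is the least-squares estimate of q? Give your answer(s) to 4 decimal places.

From the data, Σt·t = 30, Σt·t^2 = 46, Σt^2·t^2 = 354.
Moment sums: Σt·s = -80, Σt^2·s = -934.
Normal equations: [[30, 46]; [46, 354]]·[p, q]ᵀ = [-80, -934]ᵀ.
Eliminating q: 354·(row 1) − 46·(row 2) gives 8504·p = 354·(-80) − 46·(-934) = 14644, so p = 3661/2126.
Then q = ((-934) − 46·(3661/2126))/354 = -6085/2126.

q = -2.8622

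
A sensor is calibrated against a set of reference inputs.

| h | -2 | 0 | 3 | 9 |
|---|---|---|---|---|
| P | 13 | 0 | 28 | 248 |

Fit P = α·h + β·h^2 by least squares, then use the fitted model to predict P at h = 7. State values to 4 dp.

Normal-equation sums: Σh·h = 94, Σh·h^2 = 748, Σh^2·h^2 = 6658.
For AᵀP: Σh·P = 2290, Σh^2·P = 20392.
Normal equations: [[94, 748]; [748, 6658]]·[α, β]ᵀ = [2290, 20392]ᵀ.
Determinant 94·6658 − 748² = 66348.
α = (2290·6658 − 748·20392)/66348 = -533/5529; β = (94·20392 − 748·2290)/66348 = 16994/5529.
At h = 7: P̂ = (-533/5529)·(7) + (16994/5529)·(49) = 276325/1843.

P̂ = 149.9322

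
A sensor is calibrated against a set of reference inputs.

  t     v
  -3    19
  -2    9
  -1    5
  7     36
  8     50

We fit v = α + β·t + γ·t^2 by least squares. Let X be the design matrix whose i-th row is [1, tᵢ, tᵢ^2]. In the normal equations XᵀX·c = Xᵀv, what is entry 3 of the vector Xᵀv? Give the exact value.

Entry 3 ↔ basis t^2, so (Xᵀv)_{3} = Σᵢ (t^2)·vᵢ = (9)·(19) + (4)·(9) + (1)·(5) + (49)·(36) + (64)·(50) = 5176.

5176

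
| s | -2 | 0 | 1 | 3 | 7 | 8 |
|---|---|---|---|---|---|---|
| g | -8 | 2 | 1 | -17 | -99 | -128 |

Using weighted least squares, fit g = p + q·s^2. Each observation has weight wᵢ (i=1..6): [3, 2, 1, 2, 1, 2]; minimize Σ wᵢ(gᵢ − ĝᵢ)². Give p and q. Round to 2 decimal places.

p = 1.22, q = -2.03

The normal equations are: 11·p + 208·q = -408;  208·p + 10804·q = -21636.
(Σwᵢ·1 = 11, Σwᵢ·s^2 = 208, Σwᵢ·s^2·s^2 = 10804, Σwᵢ·g = -408, Σwᵢ·s^2·g = -21636.)
det = 11·10804 − 208² = 75580.
p = ((-408)·10804 − 208·(-21636))/75580 = 23064/18895; q = (11·(-21636) − 208·(-408))/75580 = -38283/18895.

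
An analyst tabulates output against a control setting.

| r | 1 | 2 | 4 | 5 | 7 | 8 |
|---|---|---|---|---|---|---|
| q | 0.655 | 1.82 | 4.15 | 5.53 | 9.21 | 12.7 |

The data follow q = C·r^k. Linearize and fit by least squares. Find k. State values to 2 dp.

k = 1.37

Let Y = ln q. Fitting Y = k·ln r + ln C by least squares:
Over the data: Σln r = 7.7142, Σ(ln r)² = 13.1032, Σln q = 8.0709, Σln r·ln q = 14.7460.
Normal system: [[13.1032, 7.7142]; [7.7142, 6]]·[k, ln C]ᵀ = [14.7460, 8.0709]ᵀ.
Solving (det = 19.1098): k = 1.37181, ln C = -0.41859.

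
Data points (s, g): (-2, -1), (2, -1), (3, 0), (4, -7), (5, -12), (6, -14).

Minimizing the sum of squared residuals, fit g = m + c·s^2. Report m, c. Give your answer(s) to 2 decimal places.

m = 1.37, c = -0.46

Compute the Gram sums: Σ1 = 6, Σs^2 = 94, Σs^2·s^2 = 2290.
For Aᵀg: Σg = -35, Σs^2·g = -924.
Normal equations: [[6, 94]; [94, 2290]]·[m, c]ᵀ = [-35, -924]ᵀ.
Determinant 6·2290 − 94² = 4904.
m = ((-35)·2290 − 94·(-924))/4904 = 3353/2452; c = (6·(-924) − 94·(-35))/4904 = -1127/2452.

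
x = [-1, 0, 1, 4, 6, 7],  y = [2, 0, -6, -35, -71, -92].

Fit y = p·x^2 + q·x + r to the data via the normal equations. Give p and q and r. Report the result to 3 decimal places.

Normal-equation sums: Σx^2·x^2 = 3955, Σx^2·x = 623, Σx^2 = 103, Σx·x = 103, Σx = 17, Σ1 = 6.
And Σx^2·y = -7628, Σx·y = -1218, Σy = -202.
Inverting the 3×3 Gram matrix, [p, q, r]ᵀ = [-8581/6144, -20521/6144, -233/1024]ᵀ.

p = -1.397, q = -3.340, r = -0.228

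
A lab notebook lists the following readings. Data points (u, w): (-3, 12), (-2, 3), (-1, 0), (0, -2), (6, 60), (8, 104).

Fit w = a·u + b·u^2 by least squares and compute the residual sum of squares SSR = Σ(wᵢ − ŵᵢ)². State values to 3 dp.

From the data, Σu·u = 114, Σu·u^2 = 692, Σu^2·u^2 = 5490.
Right-hand side: Σu·w = 1150, Σu^2·w = 8936.
det = 114·5490 − 692² = 146996.
a = (1150·5490 − 692·8936)/146996 = 32447/36749; b = (114·8936 − 692·1150)/146996 = 55726/36749.
Residuals: 36795/36749, -47763/36749, -23279/36749, -2, 4122/36749, -4144/36749; SSR = 261591/36749.

SSR = 7.118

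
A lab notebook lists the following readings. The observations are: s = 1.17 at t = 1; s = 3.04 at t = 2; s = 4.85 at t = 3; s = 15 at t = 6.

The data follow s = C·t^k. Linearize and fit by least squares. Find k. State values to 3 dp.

k = 1.411

With ln sᵢ as the transformed response and ln tᵢ as the regressor:
Σln t = 3.5835, Σ(ln t)² = 4.8978, Σln s = 5.5559, Σln t·ln s = 7.3575.
Equations: 4.8978·k + 3.5835·ln C = 7.3575;  3.5835·k + 4·ln C = 5.5559.
Slope k = (n·Σln t·ln s − Σln t·Σln s)/(n·Σ(ln t)² − (Σln t)²) = (4·7.3575 − 3.5835·5.5559)/6.7496 = 1.41053; ln C = (Σln s − k·Σln t)/n = 0.12531.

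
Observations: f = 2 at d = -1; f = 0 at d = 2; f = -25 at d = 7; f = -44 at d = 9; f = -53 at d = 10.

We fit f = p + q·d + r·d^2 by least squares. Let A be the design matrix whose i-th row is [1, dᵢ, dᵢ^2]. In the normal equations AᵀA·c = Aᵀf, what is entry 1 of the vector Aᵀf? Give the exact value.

-120

Entry 1 ↔ basis 1, so (Aᵀf)_{1} = Σᵢ fᵢ = (1)·(2) + (1)·(0) + (1)·(-25) + (1)·(-44) + (1)·(-53) = -120.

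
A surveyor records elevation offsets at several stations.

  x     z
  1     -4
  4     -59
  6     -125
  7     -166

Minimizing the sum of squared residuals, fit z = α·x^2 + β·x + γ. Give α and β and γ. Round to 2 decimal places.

α = -2.88, β = -4.00, γ = 2.91

The normal system AᵀA·[α, β, γ]ᵀ = Aᵀz is [[3954, 624, 102]; [624, 102, 18]; [102, 18, 4]]·[α, β, γ]ᵀ = [-13582, -2152, -354]ᵀ.
Inverting the 3×3 Gram matrix, [α, β, γ]ᵀ = [-95/33, -4, 32/11]ᵀ.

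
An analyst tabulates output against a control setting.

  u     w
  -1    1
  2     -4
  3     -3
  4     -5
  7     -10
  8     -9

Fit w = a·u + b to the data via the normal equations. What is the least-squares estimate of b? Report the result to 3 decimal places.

b = -0.456

Compute the Gram sums: Σu·u = 143, Σu = 23, Σ1 = 6.
Right-hand side: Σu·w = -180, Σw = -30.
Δ = 143·6 − 23² = 329.
a = ((-180)·6 − 23·(-30))/329 = -390/329; b = (143·(-30) − 23·(-180))/329 = -150/329.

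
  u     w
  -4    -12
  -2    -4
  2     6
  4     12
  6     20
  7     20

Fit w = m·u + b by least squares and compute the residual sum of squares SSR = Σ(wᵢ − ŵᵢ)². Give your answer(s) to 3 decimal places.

XᵀX·[m, b]ᵀ = Xᵀw reads: 125·m + 13·b = 376;  13·m + 6·b = 42.
det = 125·6 − 13² = 581.
m = (376·6 − 13·42)/581 = 1710/581; b = (125·42 − 13·376)/581 = 362/581.
Residuals: -494/581, 734/581, -296/581, -230/581, 998/581, -712/581; SSR = 4176/581.

SSR = 7.188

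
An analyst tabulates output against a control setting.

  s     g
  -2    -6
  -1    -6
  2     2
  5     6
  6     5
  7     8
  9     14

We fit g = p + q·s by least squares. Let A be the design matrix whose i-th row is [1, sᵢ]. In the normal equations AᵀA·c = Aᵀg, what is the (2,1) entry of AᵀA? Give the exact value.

Row 2 ↔ basis s, column 1 ↔ basis 1, so (AᵀA)_{2,1} = Σᵢ s = (-2)·(1) + (-1)·(1) + (2)·(1) + (5)·(1) + (6)·(1) + (7)·(1) + (9)·(1) = 26.

26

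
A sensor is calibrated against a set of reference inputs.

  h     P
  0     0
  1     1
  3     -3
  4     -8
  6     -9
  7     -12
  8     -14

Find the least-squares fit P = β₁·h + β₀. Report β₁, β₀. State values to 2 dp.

β₁ = -1.89, β₀ = 1.39

The normal equations are: 175·β₁ + 29·β₀ = -290;  29·β₁ + 7·β₀ = -45.
(Σh·h = 175, Σh = 29, Σ1 = 7, Σh·P = -290, ΣP = -45.)
det = 175·7 − 29² = 384.
β₁ = ((-290)·7 − 29·(-45))/384 = -725/384; β₀ = (175·(-45) − 29·(-290))/384 = 535/384.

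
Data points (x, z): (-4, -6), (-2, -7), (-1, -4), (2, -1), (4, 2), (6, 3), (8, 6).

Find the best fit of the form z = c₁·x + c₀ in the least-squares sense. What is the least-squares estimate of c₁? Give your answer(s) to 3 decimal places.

c₁ = 1.087

Forming MᵀM = [[141, 13]; [13, 7]] and Mᵀz = [114, -7]ᵀ gives MᵀM·[c₁, c₀]ᵀ = Mᵀz.
Determinant 141·7 − 13² = 818.
c₁ = (114·7 − 13·(-7))/818 = 889/818; c₀ = (141·(-7) − 13·114)/818 = -2469/818.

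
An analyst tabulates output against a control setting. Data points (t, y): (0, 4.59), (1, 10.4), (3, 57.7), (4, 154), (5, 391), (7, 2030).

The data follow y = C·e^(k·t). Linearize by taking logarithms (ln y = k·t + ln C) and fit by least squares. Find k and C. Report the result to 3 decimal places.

k = 0.880, C = 4.438

Let Y = ln y. Fitting Y = k·t + ln C by least squares:
Σt = 20.0000, Σ(t)² = 100.0000, Σln y = 26.5424, Σt·ln y = 117.8095.
Normal system: [[100.0000, 20.0000]; [20.0000, 6]]·[k, ln C]ᵀ = [117.8095, 26.5424]ᵀ.
Solving (det = 200.0000): k = 0.88004, ln C = 1.49025, so C = exp(1.49025) = 4.43821.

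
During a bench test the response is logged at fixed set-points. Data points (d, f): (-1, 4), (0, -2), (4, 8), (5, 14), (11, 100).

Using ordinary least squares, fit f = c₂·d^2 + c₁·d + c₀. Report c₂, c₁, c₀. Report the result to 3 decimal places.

Compute the Gram sums: Σd^2·d^2 = 15523, Σd^2·d = 1519, Σd^2 = 163, Σd·d = 163, Σd = 19, Σ1 = 5.
For Aᵀf: Σd^2·f = 12582, Σd·f = 1198, Σf = 124.
Normal equations: [[15523, 1519, 163]; [1519, 163, 19]; [163, 19, 5]]·[c₂, c₁, c₀]ᵀ = [12582, 1198, 124]ᵀ.
Solving the 3×3 system (Gaussian elimination) gives c₂ = 75979/73572, c₁ = -163861/73572, c₀ = -4943/12262.

c₂ = 1.033, c₁ = -2.227, c₀ = -0.403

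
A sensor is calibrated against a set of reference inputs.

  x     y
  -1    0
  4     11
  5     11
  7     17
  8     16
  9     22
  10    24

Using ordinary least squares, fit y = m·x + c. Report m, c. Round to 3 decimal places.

The normal equations are: 336·m + 42·c = 784;  42·m + 7·c = 101.
(Σx·x = 336, Σx = 42, Σ1 = 7, Σx·y = 784, Σy = 101.)
Determinant 336·7 − 42² = 588.
m = (784·7 − 42·101)/588 = 89/42; c = (336·101 − 42·784)/588 = 12/7.

m = 2.119, c = 1.714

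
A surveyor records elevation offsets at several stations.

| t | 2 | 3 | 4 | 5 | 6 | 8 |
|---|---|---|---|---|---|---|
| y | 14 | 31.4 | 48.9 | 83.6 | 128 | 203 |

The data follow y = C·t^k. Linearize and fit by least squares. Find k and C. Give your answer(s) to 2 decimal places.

k = 1.95, C = 3.57

Linearized form: ln y = k·ln t + ln C. From the 6 transformed points,
AᵀA = [[13.7340, 8.6587]; [8.6587, 6]], rhs = [37.8740, 24.5669]ᵀ  (here Σln t = 8.6587, Σ(ln t)² = 13.7340, Σln y = 24.5669, Σln t·ln y = 37.8740).
Slope k = (n·Σln t·ln y − Σln t·Σln y)/(n·Σ(ln t)² − (Σln t)²) = (6·37.8740 − 8.6587·24.5669)/7.4309 = 1.95484; ln C = (Σln y − k·Σln t)/n = 1.27343, so C = exp(1.27343) = 3.57309.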